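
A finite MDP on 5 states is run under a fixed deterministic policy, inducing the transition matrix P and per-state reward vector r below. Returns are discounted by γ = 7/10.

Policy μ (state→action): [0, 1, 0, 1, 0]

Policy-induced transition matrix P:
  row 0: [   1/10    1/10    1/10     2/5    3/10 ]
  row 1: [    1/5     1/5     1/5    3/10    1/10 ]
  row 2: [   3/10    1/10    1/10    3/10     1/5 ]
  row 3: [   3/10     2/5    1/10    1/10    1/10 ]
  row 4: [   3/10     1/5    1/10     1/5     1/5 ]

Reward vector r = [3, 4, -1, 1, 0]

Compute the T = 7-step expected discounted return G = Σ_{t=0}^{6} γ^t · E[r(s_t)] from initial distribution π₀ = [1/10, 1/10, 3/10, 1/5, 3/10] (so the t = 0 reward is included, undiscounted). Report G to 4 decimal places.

G = 4.1037

t=0: π = [0.1000, 0.1000, 0.3000, 0.2000, 0.3000], E[r] = 0.6000, γ^t·E[r] = 0.600000, running G = 0.600000
t=1: π = [0.2700, 0.2000, 0.1100, 0.2400, 0.1800], E[r] = 1.7400, γ^t·E[r] = 1.218000, running G = 1.818000
t=2: π = [0.2260, 0.2100, 0.1200, 0.2610, 0.1830], E[r] = 1.6590, γ^t·E[r] = 0.812910, running G = 2.630910
t=3: π = [0.2338, 0.2176, 0.1210, 0.2521, 0.1755], E[r] = 1.7029, γ^t·E[r] = 0.584095, running G = 3.215005
t=4: π = [0.2315, 0.2149, 0.1218, 0.2554, 0.1764], E[r] = 1.6879, γ^t·E[r] = 0.405253, running G = 3.620257
t=5: π = [0.2322, 0.2158, 0.1215, 0.2544, 0.1761], E[r] = 1.6926, γ^t·E[r] = 0.284474, running G = 3.904732
t=6: π = [0.2320, 0.2155, 0.1216, 0.2547, 0.1762], E[r] = 1.6912, γ^t·E[r] = 0.198963, running G = 4.103694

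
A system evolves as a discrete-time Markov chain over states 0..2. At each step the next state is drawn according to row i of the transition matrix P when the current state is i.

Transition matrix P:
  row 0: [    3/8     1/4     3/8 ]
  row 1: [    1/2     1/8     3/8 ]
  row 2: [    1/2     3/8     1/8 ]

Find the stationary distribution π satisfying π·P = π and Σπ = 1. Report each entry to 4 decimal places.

Balance equations π_j = Σ_i π_i·P[i][j]:
  π_0 = 3/8·π_0 + 1/2·π_1 + 1/2·π_2
  π_1 = 1/4·π_0 + 1/8·π_1 + 3/8·π_2
  normalize: π_0 + π_1 + π_2 = 1
Solving the linear system gives exactly π = [4/9, 23/90, 3/10].

π = [0.4444, 0.2556, 0.3000]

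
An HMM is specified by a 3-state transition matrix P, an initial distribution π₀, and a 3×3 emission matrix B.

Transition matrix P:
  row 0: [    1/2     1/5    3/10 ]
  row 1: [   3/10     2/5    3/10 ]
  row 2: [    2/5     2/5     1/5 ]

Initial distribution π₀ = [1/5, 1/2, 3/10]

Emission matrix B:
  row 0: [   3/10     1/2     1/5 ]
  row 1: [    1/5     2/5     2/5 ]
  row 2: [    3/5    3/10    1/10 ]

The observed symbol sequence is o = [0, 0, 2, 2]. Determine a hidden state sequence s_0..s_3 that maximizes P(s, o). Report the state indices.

path = [2, 2, 1, 1]

t=0: δ = [6.000e-02, 1.000e-01, 1.800e-01]  (obs o_0=0)
t=1: δ = [2.160e-02, 1.440e-02, 2.160e-02]  ψ = [2, 2, 2]  (obs o_1=0)
t=2: δ = [2.160e-03, 3.456e-03, 6.480e-04]  ψ = [0, 2, 0]  (obs o_2=2)
t=3: δ = [2.160e-04, 5.530e-04, 1.037e-04]  ψ = [0, 1, 1]  (obs o_3=2)
backtrack: best end state = 1; path = [2, 2, 1, 1]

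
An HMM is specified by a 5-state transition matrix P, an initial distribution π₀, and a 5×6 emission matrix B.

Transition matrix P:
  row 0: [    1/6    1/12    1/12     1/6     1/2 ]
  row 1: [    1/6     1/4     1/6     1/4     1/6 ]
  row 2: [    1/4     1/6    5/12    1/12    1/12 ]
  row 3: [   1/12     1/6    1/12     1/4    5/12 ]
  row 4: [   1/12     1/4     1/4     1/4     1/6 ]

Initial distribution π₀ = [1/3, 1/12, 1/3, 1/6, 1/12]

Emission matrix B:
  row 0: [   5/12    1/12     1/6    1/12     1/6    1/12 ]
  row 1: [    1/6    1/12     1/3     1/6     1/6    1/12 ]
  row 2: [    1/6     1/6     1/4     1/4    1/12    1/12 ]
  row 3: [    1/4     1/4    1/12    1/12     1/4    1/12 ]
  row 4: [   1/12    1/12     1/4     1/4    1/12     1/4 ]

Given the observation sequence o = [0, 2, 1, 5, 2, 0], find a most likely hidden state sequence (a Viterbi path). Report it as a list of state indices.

path = [0, 4, 3, 4, 2, 0]

t=0: δ = [1.389e-01, 1.389e-02, 5.556e-02, 4.167e-02, 6.944e-03]  (obs o_0=0)
t=1: δ = [3.858e-03, 3.858e-03, 5.787e-03, 1.929e-03, 1.736e-02]  ψ = [0, 0, 2, 0, 0]  (obs o_1=2)
t=2: δ = [1.206e-04, 3.617e-04, 7.234e-04, 1.085e-03, 2.411e-04]  ψ = [2, 4, 4, 4, 4]  (obs o_2=1)
t=3: δ = [1.507e-05, 1.507e-05, 2.512e-05, 2.261e-05, 1.130e-04]  ψ = [2, 3, 2, 3, 3]  (obs o_3=5)
t=4: δ = [1.570e-06, 9.419e-06, 7.064e-06, 2.355e-06, 4.710e-06]  ψ = [4, 4, 4, 4, 4]  (obs o_4=2)
t=5: δ = [7.359e-07, 3.925e-07, 4.906e-07, 5.887e-07, 1.308e-07]  ψ = [2, 1, 2, 1, 1]  (obs o_5=0)
backtrack: best end state = 0; path = [0, 4, 3, 4, 2, 0]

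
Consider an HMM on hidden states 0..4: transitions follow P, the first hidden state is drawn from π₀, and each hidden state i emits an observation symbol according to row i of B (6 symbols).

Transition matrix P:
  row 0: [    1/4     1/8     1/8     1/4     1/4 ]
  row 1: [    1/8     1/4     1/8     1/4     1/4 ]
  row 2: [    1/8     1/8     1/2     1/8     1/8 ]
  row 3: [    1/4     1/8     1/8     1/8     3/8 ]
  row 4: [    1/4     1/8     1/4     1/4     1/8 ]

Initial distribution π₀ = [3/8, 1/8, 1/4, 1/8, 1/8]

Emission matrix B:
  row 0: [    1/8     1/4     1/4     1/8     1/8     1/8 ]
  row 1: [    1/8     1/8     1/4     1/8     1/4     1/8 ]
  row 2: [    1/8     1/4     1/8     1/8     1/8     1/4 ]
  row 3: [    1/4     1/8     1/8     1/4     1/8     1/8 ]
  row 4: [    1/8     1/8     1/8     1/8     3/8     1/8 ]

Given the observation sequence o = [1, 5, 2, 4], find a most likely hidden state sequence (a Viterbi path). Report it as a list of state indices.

path = [2, 2, 2, 2]

t=0: δ = [9.375e-02, 1.562e-02, 6.250e-02, 1.562e-02, 1.562e-02]  (obs o_0=1)
t=1: δ = [2.930e-03, 1.465e-03, 7.812e-03, 2.930e-03, 2.930e-03]  ψ = [0, 0, 2, 0, 0]  (obs o_1=5)
t=2: δ = [2.441e-04, 2.441e-04, 4.883e-04, 1.221e-04, 1.373e-04]  ψ = [2, 2, 2, 2, 3]  (obs o_2=2)
t=3: δ = [7.629e-06, 1.526e-05, 3.052e-05, 7.629e-06, 2.289e-05]  ψ = [0, 1, 2, 0, 0]  (obs o_3=4)
backtrack: best end state = 2; path = [2, 2, 2, 2]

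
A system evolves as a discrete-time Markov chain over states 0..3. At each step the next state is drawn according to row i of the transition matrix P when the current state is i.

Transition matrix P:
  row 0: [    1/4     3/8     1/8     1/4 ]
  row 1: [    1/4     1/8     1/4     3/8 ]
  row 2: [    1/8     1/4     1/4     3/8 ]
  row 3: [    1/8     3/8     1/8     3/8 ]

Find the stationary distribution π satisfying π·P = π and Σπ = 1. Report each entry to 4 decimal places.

Balance equations π_j = Σ_i π_i·P[i][j]:
  π_0 = 1/4·π_0 + 1/4·π_1 + 1/8·π_2 + 1/8·π_3
  π_1 = 3/8·π_0 + 1/8·π_1 + 1/4·π_2 + 3/8·π_3
  π_2 = 1/8·π_0 + 1/4·π_1 + 1/4·π_2 + 1/8·π_3
  normalize: π_0 + π_1 + π_2 + π_3 = 1
Solving the linear system gives exactly π = [13/71, 20/71, 13/71, 25/71].

π = [0.1831, 0.2817, 0.1831, 0.3521]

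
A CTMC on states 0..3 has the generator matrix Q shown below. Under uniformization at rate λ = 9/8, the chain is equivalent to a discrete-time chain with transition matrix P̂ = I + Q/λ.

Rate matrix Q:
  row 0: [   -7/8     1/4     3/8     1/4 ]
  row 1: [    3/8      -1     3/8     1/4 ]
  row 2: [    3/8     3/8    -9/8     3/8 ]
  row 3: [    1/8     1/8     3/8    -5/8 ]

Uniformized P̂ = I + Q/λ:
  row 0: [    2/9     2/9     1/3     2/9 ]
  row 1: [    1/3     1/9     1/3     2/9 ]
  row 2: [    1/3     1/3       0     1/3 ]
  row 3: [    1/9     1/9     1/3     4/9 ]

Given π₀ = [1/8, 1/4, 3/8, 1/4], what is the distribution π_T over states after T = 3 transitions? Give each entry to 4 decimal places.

t=0: π = [0.1250, 0.2500, 0.3750, 0.2500]
t=1: π = [0.2639, 0.2083, 0.2083, 0.3194]
t=2: π = [0.2330, 0.1867, 0.2639, 0.3164]
t=3: π = [0.2371, 0.1956, 0.2454, 0.3218]

π = [0.2371, 0.1956, 0.2454, 0.3218]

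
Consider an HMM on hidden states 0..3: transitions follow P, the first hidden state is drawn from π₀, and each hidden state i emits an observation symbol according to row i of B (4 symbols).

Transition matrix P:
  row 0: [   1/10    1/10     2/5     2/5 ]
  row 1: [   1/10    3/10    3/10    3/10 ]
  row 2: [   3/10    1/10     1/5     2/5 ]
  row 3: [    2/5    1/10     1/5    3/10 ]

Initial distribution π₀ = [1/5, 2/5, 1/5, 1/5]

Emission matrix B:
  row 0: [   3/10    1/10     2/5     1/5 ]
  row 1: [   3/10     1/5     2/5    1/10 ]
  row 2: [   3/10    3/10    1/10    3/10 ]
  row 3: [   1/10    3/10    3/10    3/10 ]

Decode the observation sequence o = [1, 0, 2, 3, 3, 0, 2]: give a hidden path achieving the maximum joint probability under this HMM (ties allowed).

path = [1, 2, 0, 2, 3, 0, 3]

t=0: δ = [2.000e-02, 8.000e-02, 6.000e-02, 6.000e-02]  (obs o_0=1)
t=1: δ = [7.200e-03, 7.200e-03, 7.200e-03, 2.400e-03]  ψ = [3, 1, 1, 1]  (obs o_1=0)
t=2: δ = [8.640e-04, 8.640e-04, 2.880e-04, 8.640e-04]  ψ = [2, 1, 0, 0]  (obs o_2=2)
t=3: δ = [6.912e-05, 2.592e-05, 1.037e-04, 1.037e-04]  ψ = [3, 1, 0, 0]  (obs o_3=3)
t=4: δ = [8.294e-06, 1.037e-06, 8.294e-06, 1.244e-05]  ψ = [3, 2, 0, 2]  (obs o_4=3)
t=5: δ = [1.493e-06, 3.732e-07, 9.953e-07, 3.732e-07]  ψ = [3, 3, 0, 3]  (obs o_5=0)
t=6: δ = [1.194e-07, 5.972e-08, 5.972e-08, 1.792e-07]  ψ = [2, 0, 0, 0]  (obs o_6=2)
backtrack: best end state = 3; path = [1, 2, 0, 2, 3, 0, 3]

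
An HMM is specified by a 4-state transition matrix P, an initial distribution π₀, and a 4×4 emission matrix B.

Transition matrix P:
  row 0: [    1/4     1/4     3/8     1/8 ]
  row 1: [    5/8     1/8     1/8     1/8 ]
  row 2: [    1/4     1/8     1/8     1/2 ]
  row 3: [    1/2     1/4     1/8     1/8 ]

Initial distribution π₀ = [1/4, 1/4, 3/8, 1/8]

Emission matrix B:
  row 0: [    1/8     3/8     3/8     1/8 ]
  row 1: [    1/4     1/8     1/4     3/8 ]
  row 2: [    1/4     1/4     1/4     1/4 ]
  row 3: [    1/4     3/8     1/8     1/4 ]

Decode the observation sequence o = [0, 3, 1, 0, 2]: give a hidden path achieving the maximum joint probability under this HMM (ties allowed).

path = [2, 3, 0, 1, 0]

t=0: δ = [3.125e-02, 6.250e-02, 9.375e-02, 3.125e-02]  (obs o_0=0)
t=1: δ = [4.883e-03, 4.395e-03, 2.930e-03, 1.172e-02]  ψ = [1, 2, 0, 2]  (obs o_1=3)
t=2: δ = [2.197e-03, 3.662e-04, 4.578e-04, 5.493e-04]  ψ = [3, 3, 0, 2]  (obs o_2=1)
t=3: δ = [6.866e-05, 1.373e-04, 2.060e-04, 6.866e-05]  ψ = [0, 0, 0, 0]  (obs o_3=0)
t=4: δ = [3.219e-05, 6.437e-06, 6.437e-06, 1.287e-05]  ψ = [1, 2, 0, 2]  (obs o_4=2)
backtrack: best end state = 0; path = [2, 3, 0, 1, 0]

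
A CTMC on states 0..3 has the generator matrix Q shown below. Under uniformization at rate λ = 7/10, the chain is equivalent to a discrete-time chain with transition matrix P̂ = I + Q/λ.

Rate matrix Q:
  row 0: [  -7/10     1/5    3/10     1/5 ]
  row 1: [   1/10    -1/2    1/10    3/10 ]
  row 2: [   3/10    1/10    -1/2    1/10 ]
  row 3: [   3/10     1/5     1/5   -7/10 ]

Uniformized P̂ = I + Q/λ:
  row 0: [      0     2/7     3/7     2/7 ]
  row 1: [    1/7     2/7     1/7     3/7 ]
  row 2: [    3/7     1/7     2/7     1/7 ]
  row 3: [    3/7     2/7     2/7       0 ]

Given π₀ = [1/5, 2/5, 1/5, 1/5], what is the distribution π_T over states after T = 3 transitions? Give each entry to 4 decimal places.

π = [0.2472, 0.2455, 0.2869, 0.2204]

t=0: π = [0.2000, 0.4000, 0.2000, 0.2000]
t=1: π = [0.2286, 0.2571, 0.2571, 0.2571]
t=2: π = [0.2571, 0.2490, 0.2816, 0.2122]
t=3: π = [0.2472, 0.2455, 0.2869, 0.2204]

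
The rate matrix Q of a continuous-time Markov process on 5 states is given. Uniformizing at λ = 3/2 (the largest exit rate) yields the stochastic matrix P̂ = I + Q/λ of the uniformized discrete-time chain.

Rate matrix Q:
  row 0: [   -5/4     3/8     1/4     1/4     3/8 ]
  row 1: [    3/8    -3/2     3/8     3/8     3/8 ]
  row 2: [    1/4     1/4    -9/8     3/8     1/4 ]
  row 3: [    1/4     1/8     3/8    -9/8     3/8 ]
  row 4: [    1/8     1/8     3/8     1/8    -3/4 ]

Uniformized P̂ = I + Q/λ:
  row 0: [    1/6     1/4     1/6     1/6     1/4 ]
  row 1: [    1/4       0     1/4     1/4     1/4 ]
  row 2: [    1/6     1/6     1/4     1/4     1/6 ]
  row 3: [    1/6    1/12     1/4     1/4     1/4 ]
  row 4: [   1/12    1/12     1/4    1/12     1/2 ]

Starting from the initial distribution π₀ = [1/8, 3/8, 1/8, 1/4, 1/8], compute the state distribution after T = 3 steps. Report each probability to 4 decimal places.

π = [0.1525, 0.1174, 0.2374, 0.1878, 0.3049]

t=0: π = [0.1250, 0.3750, 0.1250, 0.2500, 0.1250]
t=1: π = [0.1875, 0.0833, 0.2396, 0.2188, 0.2708]
t=2: π = [0.1510, 0.1276, 0.2344, 0.1892, 0.2977]
t=3: π = [0.1525, 0.1174, 0.2374, 0.1878, 0.3049]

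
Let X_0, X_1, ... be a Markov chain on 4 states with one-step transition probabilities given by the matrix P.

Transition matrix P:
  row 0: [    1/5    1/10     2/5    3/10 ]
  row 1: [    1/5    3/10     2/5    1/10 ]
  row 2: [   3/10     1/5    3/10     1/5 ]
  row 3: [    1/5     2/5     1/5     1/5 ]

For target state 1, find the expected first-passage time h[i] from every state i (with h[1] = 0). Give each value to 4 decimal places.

First-step conditioning: h[1] = 0; for i ≠ 1, h[i] = 1 + Σ_k P[i][k]·h[k].
  h[0] = 1 + 1/5·h[0] + 2/5·h[2] + 3/10·h[3]
  h[2] = 1 + 3/10·h[0] + 3/10·h[2] + 1/5·h[3]
  h[3] = 1 + 1/5·h[0] + 1/5·h[2] + 1/5·h[3]
Solving the 3×3 linear system over states ≠ 1 gives exactly h = [595/122, 0, 555/122, 220/61] (h[1] = 0 is the target).

h = [4.8770, 0.0000, 4.5492, 3.6066]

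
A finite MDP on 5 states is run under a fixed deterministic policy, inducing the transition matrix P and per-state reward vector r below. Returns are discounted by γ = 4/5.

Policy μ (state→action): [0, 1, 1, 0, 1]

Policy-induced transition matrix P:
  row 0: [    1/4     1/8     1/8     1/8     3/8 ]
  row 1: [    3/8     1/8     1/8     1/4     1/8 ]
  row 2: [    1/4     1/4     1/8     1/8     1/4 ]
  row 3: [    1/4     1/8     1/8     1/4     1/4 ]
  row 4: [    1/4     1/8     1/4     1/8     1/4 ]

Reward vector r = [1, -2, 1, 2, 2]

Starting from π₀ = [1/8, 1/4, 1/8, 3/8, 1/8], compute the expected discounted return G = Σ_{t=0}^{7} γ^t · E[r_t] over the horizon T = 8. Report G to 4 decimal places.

G = 3.9204

t=0: π = [0.1250, 0.2500, 0.1250, 0.3750, 0.1250], E[r] = 0.7500, γ^t·E[r] = 0.750000, running G = 0.750000
t=1: π = [0.2813, 0.1406, 0.1406, 0.2031, 0.2344], E[r] = 1.0156, γ^t·E[r] = 0.812500, running G = 1.562500
t=2: π = [0.2676, 0.1426, 0.1543, 0.1680, 0.2676], E[r] = 1.0078, γ^t·E[r] = 0.645000, running G = 2.207500
t=3: π = [0.2678, 0.1443, 0.1584, 0.1638, 0.2656], E[r] = 0.9966, γ^t·E[r] = 0.510250, running G = 2.717750
t=4: π = [0.2680, 0.1448, 0.1582, 0.1635, 0.2654], E[r] = 0.9945, γ^t·E[r] = 0.407363, running G = 3.125113
t=5: π = [0.2681, 0.1448, 0.1582, 0.1635, 0.2654], E[r] = 0.9946, γ^t·E[r] = 0.325916, running G = 3.451029
t=6: π = [0.2681, 0.1448, 0.1582, 0.1635, 0.2654], E[r] = 0.9946, γ^t·E[r] = 0.260738, running G = 3.711767
t=7: π = [0.2681, 0.1448, 0.1582, 0.1635, 0.2654], E[r] = 0.9946, γ^t·E[r] = 0.208591, running G = 3.920358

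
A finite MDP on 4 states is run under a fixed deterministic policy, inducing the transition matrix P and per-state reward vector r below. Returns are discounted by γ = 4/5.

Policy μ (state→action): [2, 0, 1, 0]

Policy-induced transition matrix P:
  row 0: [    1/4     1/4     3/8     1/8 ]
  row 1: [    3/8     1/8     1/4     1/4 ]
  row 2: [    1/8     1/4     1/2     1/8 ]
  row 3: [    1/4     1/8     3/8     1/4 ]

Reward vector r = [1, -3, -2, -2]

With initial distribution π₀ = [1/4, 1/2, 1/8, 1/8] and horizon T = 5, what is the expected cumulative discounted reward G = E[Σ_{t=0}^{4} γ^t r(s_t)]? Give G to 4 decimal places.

G = -5.1485

t=0: π = [0.2500, 0.5000, 0.1250, 0.1250], E[r] = -1.7500, γ^t·E[r] = -1.750000, running G = -1.750000
t=1: π = [0.2969, 0.1719, 0.3281, 0.2031], E[r] = -1.2813, γ^t·E[r] = -1.025000, running G = -2.775000
t=2: π = [0.2305, 0.2031, 0.3945, 0.1719], E[r] = -1.5117, γ^t·E[r] = -0.967500, running G = -3.742500
t=3: π = [0.2261, 0.2031, 0.3989, 0.1719], E[r] = -1.5249, γ^t·E[r] = -0.780750, running G = -4.523250
t=4: π = [0.2255, 0.2031, 0.3995, 0.1719], E[r] = -1.5266, γ^t·E[r] = -0.625275, running G = -5.148525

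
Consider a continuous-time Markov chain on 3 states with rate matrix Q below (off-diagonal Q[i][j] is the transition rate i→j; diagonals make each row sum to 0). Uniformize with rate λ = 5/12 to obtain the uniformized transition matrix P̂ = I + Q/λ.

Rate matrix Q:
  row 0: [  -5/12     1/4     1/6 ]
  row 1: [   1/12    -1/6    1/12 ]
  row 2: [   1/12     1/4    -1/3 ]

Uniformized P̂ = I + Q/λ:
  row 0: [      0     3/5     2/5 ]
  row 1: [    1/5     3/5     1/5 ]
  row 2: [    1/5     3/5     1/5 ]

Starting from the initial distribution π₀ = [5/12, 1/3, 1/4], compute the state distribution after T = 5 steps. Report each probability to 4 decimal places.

t=0: π = [0.4167, 0.3333, 0.2500]
t=1: π = [0.1167, 0.6000, 0.2833]
t=2: π = [0.1767, 0.6000, 0.2233]
t=3: π = [0.1647, 0.6000, 0.2353]
t=4: π = [0.1671, 0.6000, 0.2329]
t=5: π = [0.1666, 0.6000, 0.2334]

π = [0.1666, 0.6000, 0.2334]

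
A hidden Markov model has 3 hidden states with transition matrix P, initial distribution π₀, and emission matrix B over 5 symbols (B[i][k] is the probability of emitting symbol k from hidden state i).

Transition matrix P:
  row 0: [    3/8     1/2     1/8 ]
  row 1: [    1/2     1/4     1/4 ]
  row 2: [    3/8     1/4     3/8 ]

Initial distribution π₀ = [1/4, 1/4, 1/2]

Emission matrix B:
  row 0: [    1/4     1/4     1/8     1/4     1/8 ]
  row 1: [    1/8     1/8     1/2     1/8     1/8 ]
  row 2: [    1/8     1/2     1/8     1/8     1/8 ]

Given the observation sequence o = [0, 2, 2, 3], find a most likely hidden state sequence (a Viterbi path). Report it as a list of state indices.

path = [0, 1, 1, 0]

t=0: δ = [6.250e-02, 3.125e-02, 6.250e-02]  (obs o_0=0)
t=1: δ = [2.930e-03, 1.562e-02, 2.930e-03]  ψ = [0, 0, 2]  (obs o_1=2)
t=2: δ = [9.766e-04, 1.953e-03, 4.883e-04]  ψ = [1, 1, 1]  (obs o_2=2)
t=3: δ = [2.441e-04, 6.104e-05, 6.104e-05]  ψ = [1, 0, 1]  (obs o_3=3)
backtrack: best end state = 0; path = [0, 1, 1, 0]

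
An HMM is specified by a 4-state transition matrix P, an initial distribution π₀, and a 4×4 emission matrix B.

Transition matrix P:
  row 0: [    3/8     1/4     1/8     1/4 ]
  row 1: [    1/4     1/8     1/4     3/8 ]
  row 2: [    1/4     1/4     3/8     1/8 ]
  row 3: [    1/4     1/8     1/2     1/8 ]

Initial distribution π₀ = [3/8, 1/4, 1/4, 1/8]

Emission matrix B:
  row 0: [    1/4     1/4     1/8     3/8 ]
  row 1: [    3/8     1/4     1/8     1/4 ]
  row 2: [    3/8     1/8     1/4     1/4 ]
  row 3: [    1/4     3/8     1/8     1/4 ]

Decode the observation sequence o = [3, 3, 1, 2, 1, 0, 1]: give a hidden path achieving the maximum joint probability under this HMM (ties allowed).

path = [0, 0, 3, 2, 0, 1, 3]

t=0: δ = [1.406e-01, 6.250e-02, 6.250e-02, 3.125e-02]  (obs o_0=3)
t=1: δ = [1.978e-02, 8.789e-03, 5.859e-03, 8.789e-03]  ψ = [0, 0, 2, 0]  (obs o_1=3)
t=2: δ = [1.854e-03, 1.236e-03, 5.493e-04, 1.854e-03]  ψ = [0, 0, 3, 0]  (obs o_2=1)
t=3: δ = [8.690e-05, 5.794e-05, 2.317e-04, 5.794e-05]  ψ = [0, 0, 3, 0]  (obs o_3=2)
t=4: δ = [1.448e-05, 1.448e-05, 1.086e-05, 1.086e-05]  ψ = [2, 2, 2, 2]  (obs o_4=1)
t=5: δ = [1.358e-06, 1.358e-06, 2.037e-06, 1.358e-06]  ψ = [0, 0, 3, 1]  (obs o_5=0)
t=6: δ = [1.273e-07, 1.273e-07, 9.548e-08, 1.910e-07]  ψ = [0, 2, 2, 1]  (obs o_6=1)
backtrack: best end state = 3; path = [0, 0, 3, 2, 0, 1, 3]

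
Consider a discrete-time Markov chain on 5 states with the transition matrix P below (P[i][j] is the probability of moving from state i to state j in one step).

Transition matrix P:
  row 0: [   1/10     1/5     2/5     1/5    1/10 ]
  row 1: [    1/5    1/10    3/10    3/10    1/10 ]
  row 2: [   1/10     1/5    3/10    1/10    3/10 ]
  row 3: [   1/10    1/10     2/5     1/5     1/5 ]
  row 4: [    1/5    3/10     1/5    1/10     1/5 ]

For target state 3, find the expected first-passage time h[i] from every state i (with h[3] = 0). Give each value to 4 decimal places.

First-step conditioning: h[3] = 0; for i ≠ 3, h[i] = 1 + Σ_k P[i][k]·h[k].
  h[0] = 1 + 1/10·h[0] + 1/5·h[1] + 2/5·h[2] + 1/10·h[4]
  h[1] = 1 + 1/5·h[0] + 1/10·h[1] + 3/10·h[2] + 1/10·h[4]
  h[2] = 1 + 1/10·h[0] + 1/5·h[1] + 3/10·h[2] + 3/10·h[4]
  h[4] = 1 + 1/5·h[0] + 3/10·h[1] + 1/5·h[2] + 1/5·h[4]
Solving the 4×4 linear system over states ≠ 3 gives exactly h = [2270/387, 2042/387, 836/129, 0, 2444/387] (h[3] = 0 is the target).

h = [5.8656, 5.2765, 6.4806, 0.0000, 6.3152]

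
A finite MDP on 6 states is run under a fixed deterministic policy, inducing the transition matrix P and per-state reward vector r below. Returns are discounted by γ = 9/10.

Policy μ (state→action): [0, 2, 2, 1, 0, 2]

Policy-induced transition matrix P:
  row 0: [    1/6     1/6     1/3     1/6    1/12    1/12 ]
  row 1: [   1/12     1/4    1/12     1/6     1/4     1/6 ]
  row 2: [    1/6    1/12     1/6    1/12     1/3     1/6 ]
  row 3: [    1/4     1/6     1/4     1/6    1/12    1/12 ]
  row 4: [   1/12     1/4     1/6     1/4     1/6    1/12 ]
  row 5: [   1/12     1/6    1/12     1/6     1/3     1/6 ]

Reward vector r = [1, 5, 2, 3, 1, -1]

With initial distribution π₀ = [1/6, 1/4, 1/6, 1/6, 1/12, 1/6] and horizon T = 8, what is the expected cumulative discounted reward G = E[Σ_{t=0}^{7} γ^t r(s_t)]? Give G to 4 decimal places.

G = 11.5412

t=0: π = [0.1667, 0.2500, 0.1667, 0.1667, 0.0833, 0.1667], E[r] = 2.1667, γ^t·E[r] = 2.166667, running G = 2.166667
t=1: π = [0.1389, 0.1806, 0.1736, 0.1597, 0.2153, 0.1319], E[r] = 1.9514, γ^t·E[r] = 1.756250, running G = 3.922917
t=2: π = [0.1360, 0.1852, 0.1771, 0.1701, 0.2078, 0.1238], E[r] = 2.0104, γ^t·E[r] = 1.628438, running G = 5.551354
t=3: π = [0.1378, 0.1847, 0.1778, 0.1692, 0.2067, 0.1238], E[r] = 2.0071, γ^t·E[r] = 1.463203, running G = 7.014557
t=4: π = [0.1378, 0.1845, 0.1780, 0.1691, 0.2067, 0.1239], E[r] = 2.0064, γ^t·E[r] = 1.316371, running G = 8.330929
t=5: π = [0.1378, 0.1844, 0.1780, 0.1691, 0.2068, 0.1239], E[r] = 2.0062, γ^t·E[r] = 1.184616, running G = 9.515544
t=6: π = [0.1378, 0.1844, 0.1780, 0.1691, 0.2068, 0.1239], E[r] = 2.0062, γ^t·E[r] = 1.066157, running G = 10.581701
t=7: π = [0.1378, 0.1844, 0.1780, 0.1691, 0.2068, 0.1239], E[r] = 2.0062, γ^t·E[r] = 0.959541, running G = 11.541243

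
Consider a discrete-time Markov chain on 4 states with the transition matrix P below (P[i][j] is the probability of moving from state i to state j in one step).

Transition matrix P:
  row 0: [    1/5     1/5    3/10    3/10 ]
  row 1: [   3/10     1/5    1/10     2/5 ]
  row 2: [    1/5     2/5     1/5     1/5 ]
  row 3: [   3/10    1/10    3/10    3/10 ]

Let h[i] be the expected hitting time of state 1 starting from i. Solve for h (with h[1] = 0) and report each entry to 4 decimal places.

h = [4.4000, 0.0000, 3.5600, 4.8400]

First-step conditioning: h[1] = 0; for i ≠ 1, h[i] = 1 + Σ_k P[i][k]·h[k].
  h[0] = 1 + 1/5·h[0] + 3/10·h[2] + 3/10·h[3]
  h[2] = 1 + 1/5·h[0] + 1/5·h[2] + 1/5·h[3]
  h[3] = 1 + 3/10·h[0] + 3/10·h[2] + 3/10·h[3]
Solving the 3×3 linear system over states ≠ 1 gives exactly h = [22/5, 0, 89/25, 121/25] (h[1] = 0 is the target).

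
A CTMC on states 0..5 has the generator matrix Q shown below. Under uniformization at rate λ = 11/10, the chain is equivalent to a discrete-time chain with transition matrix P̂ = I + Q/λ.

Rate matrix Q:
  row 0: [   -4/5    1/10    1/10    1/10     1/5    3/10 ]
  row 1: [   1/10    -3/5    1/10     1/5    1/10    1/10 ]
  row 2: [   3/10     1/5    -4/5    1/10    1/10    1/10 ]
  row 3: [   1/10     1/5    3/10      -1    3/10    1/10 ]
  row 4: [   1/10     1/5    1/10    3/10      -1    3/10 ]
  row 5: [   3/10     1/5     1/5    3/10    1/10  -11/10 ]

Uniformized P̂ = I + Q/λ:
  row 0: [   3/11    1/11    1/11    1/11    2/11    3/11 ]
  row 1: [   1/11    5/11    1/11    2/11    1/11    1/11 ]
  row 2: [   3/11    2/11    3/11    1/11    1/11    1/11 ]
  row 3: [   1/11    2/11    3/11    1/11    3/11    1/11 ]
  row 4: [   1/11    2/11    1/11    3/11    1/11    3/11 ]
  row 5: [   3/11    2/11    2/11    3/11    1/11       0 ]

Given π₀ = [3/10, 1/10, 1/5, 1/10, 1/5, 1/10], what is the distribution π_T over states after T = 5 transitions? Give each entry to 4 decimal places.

π = [0.1775, 0.2274, 0.1621, 0.1610, 0.1364, 0.1357]

t=0: π = [0.3000, 0.1000, 0.2000, 0.1000, 0.2000, 0.1000]
t=1: π = [0.2000, 0.1818, 0.1545, 0.1545, 0.1364, 0.1727]
t=2: π = [0.1868, 0.2132, 0.1628, 0.1636, 0.1372, 0.1364]
t=3: π = [0.1793, 0.2230, 0.1627, 0.1600, 0.1376, 0.1374]
t=4: π = [0.1781, 0.2263, 0.1621, 0.1612, 0.1363, 0.1360]
t=5: π = [0.1775, 0.2274, 0.1621, 0.1610, 0.1364, 0.1357]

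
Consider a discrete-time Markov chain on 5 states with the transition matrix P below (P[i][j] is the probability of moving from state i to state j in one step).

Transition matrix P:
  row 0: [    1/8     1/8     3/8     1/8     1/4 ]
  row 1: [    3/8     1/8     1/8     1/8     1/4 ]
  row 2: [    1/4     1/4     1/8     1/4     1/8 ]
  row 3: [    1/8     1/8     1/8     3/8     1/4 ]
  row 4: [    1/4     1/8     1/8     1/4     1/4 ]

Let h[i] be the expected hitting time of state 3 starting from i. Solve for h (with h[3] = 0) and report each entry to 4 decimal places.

h = [5.5292, 5.6501, 5.0454, 0.0000, 4.9590]

First-step conditioning: h[3] = 0; for i ≠ 3, h[i] = 1 + Σ_k P[i][k]·h[k].
  h[0] = 1 + 1/8·h[0] + 1/8·h[1] + 3/8·h[2] + 1/4·h[4]
  h[1] = 1 + 3/8·h[0] + 1/8·h[1] + 1/8·h[2] + 1/4·h[4]
  h[2] = 1 + 1/4·h[0] + 1/4·h[1] + 1/8·h[2] + 1/8·h[4]
  h[4] = 1 + 1/4·h[0] + 1/8·h[1] + 1/8·h[2] + 1/4·h[4]
Solving the 4×4 linear system over states ≠ 3 gives exactly h = [2560/463, 2616/463, 2336/463, 0, 2296/463] (h[3] = 0 is the target).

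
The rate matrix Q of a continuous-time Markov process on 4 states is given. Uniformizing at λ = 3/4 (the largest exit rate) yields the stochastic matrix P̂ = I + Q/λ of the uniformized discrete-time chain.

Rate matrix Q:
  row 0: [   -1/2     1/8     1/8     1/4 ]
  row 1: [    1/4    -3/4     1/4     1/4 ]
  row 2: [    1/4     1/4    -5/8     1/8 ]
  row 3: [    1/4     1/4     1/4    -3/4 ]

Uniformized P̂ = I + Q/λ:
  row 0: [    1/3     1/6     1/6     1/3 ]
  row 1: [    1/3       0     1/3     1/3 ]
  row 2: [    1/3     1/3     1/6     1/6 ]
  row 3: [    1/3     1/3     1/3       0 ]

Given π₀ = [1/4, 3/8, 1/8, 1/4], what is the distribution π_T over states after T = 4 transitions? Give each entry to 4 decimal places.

π = [0.3333, 0.2099, 0.2379, 0.2188]

t=0: π = [0.2500, 0.3750, 0.1250, 0.2500]
t=1: π = [0.3333, 0.1667, 0.2708, 0.2292]
t=2: π = [0.3333, 0.2222, 0.2326, 0.2118]
t=3: π = [0.3333, 0.2037, 0.2390, 0.2240]
t=4: π = [0.3333, 0.2099, 0.2379, 0.2188]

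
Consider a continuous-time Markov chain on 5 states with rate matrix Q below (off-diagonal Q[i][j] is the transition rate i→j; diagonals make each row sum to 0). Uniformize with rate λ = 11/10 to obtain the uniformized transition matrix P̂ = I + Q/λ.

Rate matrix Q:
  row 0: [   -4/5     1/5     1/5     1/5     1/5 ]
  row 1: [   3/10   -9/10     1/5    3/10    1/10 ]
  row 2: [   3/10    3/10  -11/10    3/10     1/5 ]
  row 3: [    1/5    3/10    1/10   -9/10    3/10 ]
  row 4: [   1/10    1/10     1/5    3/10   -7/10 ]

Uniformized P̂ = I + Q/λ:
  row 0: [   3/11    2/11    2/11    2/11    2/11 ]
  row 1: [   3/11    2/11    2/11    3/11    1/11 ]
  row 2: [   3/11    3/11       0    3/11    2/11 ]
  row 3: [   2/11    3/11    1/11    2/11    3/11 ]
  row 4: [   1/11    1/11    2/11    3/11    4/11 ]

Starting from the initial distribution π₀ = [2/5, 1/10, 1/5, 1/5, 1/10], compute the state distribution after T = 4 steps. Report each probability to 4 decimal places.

t=0: π = [0.4000, 0.1000, 0.2000, 0.2000, 0.1000]
t=1: π = [0.2364, 0.2091, 0.1273, 0.2182, 0.2091]
t=2: π = [0.2149, 0.1942, 0.1388, 0.2314, 0.2207]
t=3: π = [0.2116, 0.1954, 0.1355, 0.2322, 0.2253]
t=4: π = [0.2107, 0.1948, 0.1361, 0.2324, 0.2261]

π = [0.2107, 0.1948, 0.1361, 0.2324, 0.2261]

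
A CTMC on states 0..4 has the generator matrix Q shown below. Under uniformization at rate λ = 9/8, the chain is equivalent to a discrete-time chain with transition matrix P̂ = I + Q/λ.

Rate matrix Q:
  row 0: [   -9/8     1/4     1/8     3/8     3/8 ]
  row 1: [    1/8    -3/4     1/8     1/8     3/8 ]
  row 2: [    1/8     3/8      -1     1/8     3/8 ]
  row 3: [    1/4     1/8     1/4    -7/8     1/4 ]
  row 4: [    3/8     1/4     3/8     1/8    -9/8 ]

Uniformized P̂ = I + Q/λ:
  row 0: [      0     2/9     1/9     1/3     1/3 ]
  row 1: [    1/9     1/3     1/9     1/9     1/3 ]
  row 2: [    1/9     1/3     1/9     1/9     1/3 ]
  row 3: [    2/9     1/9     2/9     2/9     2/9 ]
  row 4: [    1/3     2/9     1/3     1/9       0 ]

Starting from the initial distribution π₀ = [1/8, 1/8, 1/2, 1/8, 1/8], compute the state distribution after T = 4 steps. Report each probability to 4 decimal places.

π = [0.1656, 0.2516, 0.1833, 0.1651, 0.2344]

t=0: π = [0.1250, 0.1250, 0.5000, 0.1250, 0.1250]
t=1: π = [0.1389, 0.2778, 0.1528, 0.1528, 0.2778]
t=2: π = [0.1744, 0.2531, 0.1898, 0.1590, 0.2238]
t=3: π = [0.1591, 0.2538, 0.1785, 0.1675, 0.2411]
t=4: π = [0.1656, 0.2516, 0.1833, 0.1651, 0.2344]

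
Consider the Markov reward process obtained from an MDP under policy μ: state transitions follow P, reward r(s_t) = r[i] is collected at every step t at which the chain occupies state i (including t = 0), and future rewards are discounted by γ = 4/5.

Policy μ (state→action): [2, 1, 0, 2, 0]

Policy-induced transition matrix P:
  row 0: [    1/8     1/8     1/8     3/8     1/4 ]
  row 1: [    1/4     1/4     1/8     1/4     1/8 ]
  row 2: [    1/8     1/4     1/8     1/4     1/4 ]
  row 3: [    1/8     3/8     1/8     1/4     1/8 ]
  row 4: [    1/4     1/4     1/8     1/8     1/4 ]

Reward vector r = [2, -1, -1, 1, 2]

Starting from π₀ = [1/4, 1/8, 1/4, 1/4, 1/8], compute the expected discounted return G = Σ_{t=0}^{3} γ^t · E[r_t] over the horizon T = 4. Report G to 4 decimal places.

G = 1.7983

t=0: π = [0.2500, 0.1250, 0.2500, 0.2500, 0.1250], E[r] = 0.6250, γ^t·E[r] = 0.625000, running G = 0.625000
t=1: π = [0.1563, 0.2500, 0.1250, 0.2656, 0.2031], E[r] = 0.6094, γ^t·E[r] = 0.487500, running G = 1.112500
t=2: π = [0.1816, 0.2637, 0.1250, 0.2441, 0.1855], E[r] = 0.5898, γ^t·E[r] = 0.377500, running G = 1.490000
t=3: π = [0.1812, 0.2578, 0.1250, 0.2495, 0.1865], E[r] = 0.6021, γ^t·E[r] = 0.308250, running G = 1.798250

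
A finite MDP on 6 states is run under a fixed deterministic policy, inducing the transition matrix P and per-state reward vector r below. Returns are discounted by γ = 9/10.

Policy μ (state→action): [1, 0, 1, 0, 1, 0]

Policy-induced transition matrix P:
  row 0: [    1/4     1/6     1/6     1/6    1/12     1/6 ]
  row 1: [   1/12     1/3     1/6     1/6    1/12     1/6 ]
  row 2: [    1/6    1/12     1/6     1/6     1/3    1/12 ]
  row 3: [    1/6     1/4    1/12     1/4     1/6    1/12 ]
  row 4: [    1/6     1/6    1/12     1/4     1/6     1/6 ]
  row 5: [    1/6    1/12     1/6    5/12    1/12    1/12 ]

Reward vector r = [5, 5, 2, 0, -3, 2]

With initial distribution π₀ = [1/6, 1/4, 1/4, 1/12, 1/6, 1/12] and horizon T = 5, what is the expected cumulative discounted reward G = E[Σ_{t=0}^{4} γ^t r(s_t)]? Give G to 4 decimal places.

G = 7.9643

t=0: π = [0.1667, 0.2500, 0.2500, 0.0833, 0.1667, 0.0833], E[r] = 2.2500, γ^t·E[r] = 2.250000, running G = 2.250000
t=1: π = [0.1597, 0.1875, 0.1458, 0.2083, 0.1667, 0.1319], E[r] = 1.7917, γ^t·E[r] = 1.612500, running G = 3.862500
t=2: π = [0.1644, 0.1921, 0.1354, 0.2309, 0.1510, 0.1262], E[r] = 1.8524, γ^t·E[r] = 1.500469, running G = 5.362969
t=3: π = [0.1644, 0.1961, 0.1348, 0.2300, 0.1490, 0.1256], E[r] = 1.8763, γ^t·E[r] = 1.367824, running G = 6.730793
t=4: π = [0.1640, 0.1968, 0.1351, 0.2297, 0.1486, 0.1258], E[r] = 1.8800, γ^t·E[r] = 1.233494, running G = 7.964287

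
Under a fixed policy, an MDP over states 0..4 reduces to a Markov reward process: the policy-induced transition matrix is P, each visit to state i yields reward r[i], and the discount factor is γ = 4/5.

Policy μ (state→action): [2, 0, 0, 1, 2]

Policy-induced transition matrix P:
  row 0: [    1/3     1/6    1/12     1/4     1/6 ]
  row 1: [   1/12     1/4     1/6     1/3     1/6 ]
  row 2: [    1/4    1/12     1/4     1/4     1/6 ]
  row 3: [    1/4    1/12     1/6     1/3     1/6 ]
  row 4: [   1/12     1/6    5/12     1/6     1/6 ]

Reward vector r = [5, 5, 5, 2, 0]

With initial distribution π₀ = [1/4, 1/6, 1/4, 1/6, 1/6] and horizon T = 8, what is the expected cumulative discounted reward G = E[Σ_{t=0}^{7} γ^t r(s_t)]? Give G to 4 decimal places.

t=0: π = [0.2500, 0.1667, 0.2500, 0.1667, 0.1667], E[r] = 3.6667, γ^t·E[r] = 3.666667, running G = 3.666667
t=1: π = [0.2153, 0.1458, 0.2083, 0.2639, 0.1667], E[r] = 3.3750, γ^t·E[r] = 2.700000, running G = 6.366667
t=2: π = [0.2159, 0.1395, 0.2078, 0.2703, 0.1667], E[r] = 3.3559, γ^t·E[r] = 2.147778, running G = 8.514444
t=3: π = [0.2170, 0.1385, 0.2077, 0.2703, 0.1667], E[r] = 3.3559, γ^t·E[r] = 1.718222, running G = 10.232667
t=4: π = [0.2172, 0.1384, 0.2076, 0.2702, 0.1667], E[r] = 3.3562, γ^t·E[r] = 1.374681, running G = 11.607348
t=5: π = [0.2173, 0.1384, 0.2075, 0.2702, 0.1667], E[r] = 3.3562, γ^t·E[r] = 1.099758, running G = 12.707107
t=6: π = [0.2173, 0.1384, 0.2075, 0.2702, 0.1667], E[r] = 3.3562, γ^t·E[r] = 0.879807, running G = 13.586913
t=7: π = [0.2173, 0.1384, 0.2075, 0.2702, 0.1667], E[r] = 3.3562, γ^t·E[r] = 0.703845, running G = 14.290759

G = 14.2908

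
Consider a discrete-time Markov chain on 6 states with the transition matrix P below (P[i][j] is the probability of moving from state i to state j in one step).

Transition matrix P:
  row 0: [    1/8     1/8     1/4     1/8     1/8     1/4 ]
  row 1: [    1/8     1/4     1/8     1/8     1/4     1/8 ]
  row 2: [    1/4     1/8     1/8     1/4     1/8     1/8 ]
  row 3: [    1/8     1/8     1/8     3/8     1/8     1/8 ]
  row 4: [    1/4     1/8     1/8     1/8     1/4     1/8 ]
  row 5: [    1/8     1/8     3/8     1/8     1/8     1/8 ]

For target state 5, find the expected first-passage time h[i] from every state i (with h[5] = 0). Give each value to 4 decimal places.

First-step conditioning: h[5] = 0; for i ≠ 5, h[i] = 1 + Σ_k P[i][k]·h[k].
  h[0] = 1 + 1/8·h[0] + 1/8·h[1] + 1/4·h[2] + 1/8·h[3] + 1/8·h[4]
  h[1] = 1 + 1/8·h[0] + 1/4·h[1] + 1/8·h[2] + 1/8·h[3] + 1/4·h[4]
  h[2] = 1 + 1/4·h[0] + 1/8·h[1] + 1/8·h[2] + 1/4·h[3] + 1/8·h[4]
  h[3] = 1 + 1/8·h[0] + 1/8·h[1] + 1/8·h[2] + 3/8·h[3] + 1/8·h[4]
  h[4] = 1 + 1/4·h[0] + 1/8·h[1] + 1/8·h[2] + 1/8·h[3] + 1/4·h[4]
Solving the 5×5 linear system over states ≠ 5 gives exactly h = [2695/449, 3079/449, 3038/449, 3087/449, 3031/449, 0] (h[5] = 0 is the target).

h = [6.0022, 6.8575, 6.7661, 6.8753, 6.7506, 0.0000]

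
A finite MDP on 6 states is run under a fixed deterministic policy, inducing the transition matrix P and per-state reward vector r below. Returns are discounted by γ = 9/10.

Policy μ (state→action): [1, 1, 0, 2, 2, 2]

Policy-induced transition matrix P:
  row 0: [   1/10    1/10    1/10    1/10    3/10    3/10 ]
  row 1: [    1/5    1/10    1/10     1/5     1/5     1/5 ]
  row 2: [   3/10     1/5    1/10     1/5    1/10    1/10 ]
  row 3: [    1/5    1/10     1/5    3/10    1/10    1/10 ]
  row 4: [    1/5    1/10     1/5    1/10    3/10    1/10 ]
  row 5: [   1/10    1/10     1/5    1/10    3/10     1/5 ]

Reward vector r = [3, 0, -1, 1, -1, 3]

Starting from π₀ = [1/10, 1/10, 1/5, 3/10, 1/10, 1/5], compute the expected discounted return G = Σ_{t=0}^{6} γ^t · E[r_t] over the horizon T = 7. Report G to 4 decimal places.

t=0: π = [0.1000, 0.1000, 0.2000, 0.3000, 0.1000, 0.2000], E[r] = 0.9000, γ^t·E[r] = 0.900000, running G = 0.900000
t=1: π = [0.1900, 0.1200, 0.1600, 0.1900, 0.1900, 0.1500], E[r] = 0.8600, γ^t·E[r] = 0.774000, running G = 1.674000
t=2: π = [0.1820, 0.1160, 0.1530, 0.1660, 0.2180, 0.1650], E[r] = 0.8360, γ^t·E[r] = 0.677160, running G = 2.351160
t=3: π = [0.1806, 0.1153, 0.1549, 0.1601, 0.2246, 0.1645], E[r] = 0.8159, γ^t·E[r] = 0.594791, running G = 2.945951
t=4: π = [0.1810, 0.1155, 0.1549, 0.1590, 0.2255, 0.1641], E[r] = 0.8139, γ^t·E[r] = 0.533993, running G = 3.479944
t=5: π = [0.1810, 0.1155, 0.1549, 0.1588, 0.2257, 0.1642], E[r] = 0.8137, γ^t·E[r] = 0.480509, running G = 3.960453
t=6: π = [0.1810, 0.1155, 0.1549, 0.1588, 0.2257, 0.1642], E[r] = 0.8136, γ^t·E[r] = 0.432397, running G = 4.392850

G = 4.3929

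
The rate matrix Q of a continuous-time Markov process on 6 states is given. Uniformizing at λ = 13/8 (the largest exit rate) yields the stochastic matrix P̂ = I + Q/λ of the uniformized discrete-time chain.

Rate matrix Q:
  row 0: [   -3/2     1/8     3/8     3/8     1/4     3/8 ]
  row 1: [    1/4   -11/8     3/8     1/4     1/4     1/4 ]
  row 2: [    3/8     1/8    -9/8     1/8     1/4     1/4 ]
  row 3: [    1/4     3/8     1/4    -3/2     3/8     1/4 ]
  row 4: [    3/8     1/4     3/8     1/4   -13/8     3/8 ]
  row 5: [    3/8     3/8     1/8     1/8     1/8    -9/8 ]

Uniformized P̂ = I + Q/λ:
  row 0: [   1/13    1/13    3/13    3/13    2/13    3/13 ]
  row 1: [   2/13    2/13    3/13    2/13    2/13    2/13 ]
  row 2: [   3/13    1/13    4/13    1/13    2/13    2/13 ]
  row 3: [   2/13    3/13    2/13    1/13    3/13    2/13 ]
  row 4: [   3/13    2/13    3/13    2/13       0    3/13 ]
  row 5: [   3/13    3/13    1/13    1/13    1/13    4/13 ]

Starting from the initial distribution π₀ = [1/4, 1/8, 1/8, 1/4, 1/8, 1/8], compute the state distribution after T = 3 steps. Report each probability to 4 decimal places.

π = [0.1813, 0.1496, 0.2048, 0.1265, 0.1280, 0.2098]

t=0: π = [0.2500, 0.1250, 0.1250, 0.2500, 0.1250, 0.1250]
t=1: π = [0.1635, 0.1538, 0.2019, 0.1346, 0.1442, 0.2019]
t=2: π = [0.1834, 0.1516, 0.2049, 0.1250, 0.1265, 0.2086]
t=3: π = [0.1813, 0.1496, 0.2048, 0.1265, 0.1280, 0.2098]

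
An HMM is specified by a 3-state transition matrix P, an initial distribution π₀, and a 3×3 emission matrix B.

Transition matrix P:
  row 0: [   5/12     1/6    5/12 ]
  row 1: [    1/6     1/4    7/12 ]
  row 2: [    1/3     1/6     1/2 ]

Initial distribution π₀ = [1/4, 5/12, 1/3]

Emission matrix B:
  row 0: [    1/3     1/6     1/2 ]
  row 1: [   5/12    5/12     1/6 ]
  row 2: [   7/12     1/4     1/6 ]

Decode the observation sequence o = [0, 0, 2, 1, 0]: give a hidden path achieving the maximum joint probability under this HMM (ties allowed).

t=0: δ = [8.333e-02, 1.736e-01, 1.944e-01]  (obs o_0=0)
t=1: δ = [2.160e-02, 1.808e-02, 5.908e-02]  ψ = [2, 1, 1]  (obs o_1=0)
t=2: δ = [9.846e-03, 1.641e-03, 4.923e-03]  ψ = [2, 2, 2]  (obs o_2=2)
t=3: δ = [6.838e-04, 6.838e-04, 1.026e-03]  ψ = [0, 0, 0]  (obs o_3=1)
t=4: δ = [1.140e-04, 7.122e-05, 2.991e-04]  ψ = [2, 1, 2]  (obs o_4=0)
backtrack: best end state = 2; path = [1, 2, 0, 2, 2]

path = [1, 2, 0, 2, 2]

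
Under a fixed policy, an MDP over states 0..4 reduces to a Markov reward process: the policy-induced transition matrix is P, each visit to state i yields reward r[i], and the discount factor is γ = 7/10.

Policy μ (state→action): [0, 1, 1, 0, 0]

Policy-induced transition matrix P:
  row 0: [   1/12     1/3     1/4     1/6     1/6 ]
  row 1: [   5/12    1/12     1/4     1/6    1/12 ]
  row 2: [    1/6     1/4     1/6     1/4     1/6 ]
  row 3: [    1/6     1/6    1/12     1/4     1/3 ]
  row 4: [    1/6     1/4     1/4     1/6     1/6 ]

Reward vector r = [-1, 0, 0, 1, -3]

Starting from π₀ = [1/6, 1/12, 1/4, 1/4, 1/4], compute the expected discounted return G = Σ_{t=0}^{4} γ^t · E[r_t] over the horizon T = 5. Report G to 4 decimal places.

G = -1.6584

t=0: π = [0.1667, 0.0833, 0.2500, 0.2500, 0.2500], E[r] = -0.6667, γ^t·E[r] = -0.666667, running G = -0.666667
t=1: π = [0.1736, 0.2292, 0.1875, 0.2083, 0.2014], E[r] = -0.5694, γ^t·E[r] = -0.398611, running G = -1.065278
t=2: π = [0.2095, 0.2089, 0.1997, 0.1997, 0.1823], E[r] = -0.5567, γ^t·E[r] = -0.272789, running G = -1.338067
t=3: π = [0.2014, 0.2160, 0.2001, 0.1999, 0.1825], E[r] = -0.5491, γ^t·E[r] = -0.188339, running G = -1.526406
t=4: π = [0.2039, 0.2141, 0.2000, 0.2000, 0.1820], E[r] = -0.5498, γ^t·E[r] = -0.132019, running G = -1.658425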